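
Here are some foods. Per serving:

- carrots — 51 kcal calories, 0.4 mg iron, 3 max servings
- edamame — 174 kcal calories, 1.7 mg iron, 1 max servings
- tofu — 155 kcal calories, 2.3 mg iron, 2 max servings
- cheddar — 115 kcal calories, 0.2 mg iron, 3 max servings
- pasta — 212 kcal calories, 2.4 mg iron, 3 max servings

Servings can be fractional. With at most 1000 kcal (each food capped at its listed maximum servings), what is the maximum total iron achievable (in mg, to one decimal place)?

Iron per kcal: tofu 0.01484, pasta 0.01132, edamame 0.00977, carrots 0.007843, cheddar 0.001739.
Take 2 servings of tofu: uses 310 kcal, +4.6 mg iron (running total 4.6 mg).
Take 3 servings of pasta: uses 636 kcal, +7.2 mg iron (running total 11.8 mg).
Take 0.3103 servings of edamame: uses 54 kcal, +0.5 mg iron (running total 12.3 mg).
Filling greedily by iron-per-kcal is optimal for one linear limit, giving 12.3 mg.

12.3 mg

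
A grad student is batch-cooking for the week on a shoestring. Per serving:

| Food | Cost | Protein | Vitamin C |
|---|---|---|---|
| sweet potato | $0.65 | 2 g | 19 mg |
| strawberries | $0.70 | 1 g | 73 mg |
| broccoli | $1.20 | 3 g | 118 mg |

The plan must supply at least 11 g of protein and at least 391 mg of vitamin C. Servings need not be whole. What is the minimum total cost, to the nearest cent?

For a min-cost LP with two ≥-constraints, a basic feasible solution has at most two positive variables.
sweet potato only: max(11/2, 391/19) = 20.58 servings → $13.38.
strawberries only: max(11/1, 391/73) = 11 servings → $7.70.
broccoli only: max(11/3, 391/118) = 3.667 servings → $4.40.
sweet potato + strawberries with both tight: 3.244 servings and 4.512 servings → $5.27.
sweet potato + broccoli with both tight: 0.6983 servings and 3.201 servings → $4.30.
strawberries + broccoli: intersection lies outside the first quadrant.
The minimum over all feasible corners is $4.30.

$4.30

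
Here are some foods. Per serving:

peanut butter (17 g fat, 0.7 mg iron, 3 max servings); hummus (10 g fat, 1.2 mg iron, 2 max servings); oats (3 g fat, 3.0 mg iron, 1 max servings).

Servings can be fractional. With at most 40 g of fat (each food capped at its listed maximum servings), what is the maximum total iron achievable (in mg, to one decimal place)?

6.1 mg

Iron per g fat: oats 1, hummus 0.12, peanut butter 0.04118.
Take 1 serving of oats: uses 3 g fat, +3.0 mg iron (running total 3.0 mg).
Take 2 servings of hummus: uses 20 g fat, +2.4 mg iron (running total 5.4 mg).
Take 1 serving of peanut butter: uses 17 g fat, +0.7 mg iron (running total 6.1 mg).
Filling greedily by iron-per-g fat is optimal for one linear limit, giving 6.1 mg.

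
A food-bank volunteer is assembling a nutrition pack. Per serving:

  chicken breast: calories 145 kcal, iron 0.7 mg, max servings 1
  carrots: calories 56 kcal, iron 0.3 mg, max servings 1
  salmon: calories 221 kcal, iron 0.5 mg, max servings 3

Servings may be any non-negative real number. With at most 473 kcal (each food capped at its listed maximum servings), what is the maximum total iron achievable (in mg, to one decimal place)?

1.6 mg

Iron per kcal: carrots 0.005357, chicken breast 0.004828, salmon 0.002262.
Take 1 serving of carrots: uses 56 kcal, +0.3 mg iron (running total 0.3 mg).
Take 1 serving of chicken breast: uses 145 kcal, +0.7 mg iron (running total 1.0 mg).
Take 1.231 servings of salmon: uses 272 kcal, +0.6 mg iron (running total 1.6 mg).
Filling greedily by iron-per-kcal is optimal for one linear limit, giving 1.6 mg.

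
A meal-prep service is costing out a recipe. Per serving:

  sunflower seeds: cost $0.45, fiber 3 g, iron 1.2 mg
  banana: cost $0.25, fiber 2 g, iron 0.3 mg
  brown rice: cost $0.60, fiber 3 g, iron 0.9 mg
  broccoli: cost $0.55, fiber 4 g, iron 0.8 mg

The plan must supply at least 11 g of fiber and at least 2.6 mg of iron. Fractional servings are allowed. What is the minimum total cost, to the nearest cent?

$1.47

A basic optimal solution has at most two foods positive. Try each food alone and each pair with both targets met exactly.
sunflower seeds only: max(11/3, 2.6/1.2) = 3.667 servings → $1.65.
banana only: max(11/2, 2.6/0.3) = 8.667 servings → $2.17.
brown rice only: max(11/3, 2.6/0.9) = 3.667 servings → $2.20.
broccoli only: max(11/4, 2.6/0.8) = 3.25 servings → $1.79.
sunflower seeds + banana with both tight: 1.267 servings and 3.6 servings → $1.47.
sunflower seeds + brown rice with both targets exact would need a negative amount; discard.
sunflower seeds + broccoli with both tight: 0.6667 servings and 2.25 servings → $1.54.
banana + brown rice with both tight: 2.333 servings and 2.111 servings → $1.85.
banana + broccoli with both targets exact would need a negative amount; discard.
brown rice + broccoli with both tight: 1.333 servings and 1.75 servings → $1.76.
Cheapest feasible corner: $1.47.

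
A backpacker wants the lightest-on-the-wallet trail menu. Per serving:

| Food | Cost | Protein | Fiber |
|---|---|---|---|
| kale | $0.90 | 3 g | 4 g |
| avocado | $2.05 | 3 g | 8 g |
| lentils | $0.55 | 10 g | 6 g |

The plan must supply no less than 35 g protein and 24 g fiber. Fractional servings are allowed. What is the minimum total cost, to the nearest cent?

$2.20

kale only: max(35/3, 24/4) = 11.67 servings → $10.50.
avocado only: max(35/3, 24/8) = 11.67 servings → $23.92.
lentils only: max(35/10, 24/6) = 4 servings → $2.20.
kale + avocado with both targets exact would need a negative amount; discard.
kale + lentils with both tight: 1.364 servings and 3.091 servings → $2.93.
avocado + lentils with both tight: 0.4839 servings and 3.355 servings → $2.84.
Cheapest feasible corner: $2.20.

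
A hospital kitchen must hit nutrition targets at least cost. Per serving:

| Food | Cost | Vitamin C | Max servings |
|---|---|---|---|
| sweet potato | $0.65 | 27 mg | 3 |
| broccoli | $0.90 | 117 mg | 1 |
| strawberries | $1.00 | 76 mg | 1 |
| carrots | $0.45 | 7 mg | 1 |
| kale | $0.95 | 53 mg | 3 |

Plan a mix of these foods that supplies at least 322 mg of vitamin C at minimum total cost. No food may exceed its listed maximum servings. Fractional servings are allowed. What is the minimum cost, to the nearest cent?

$4.21

Cost per mg of vitamin C: broccoli $0.0077, strawberries $0.0132, kale $0.0179, sweet potato $0.0241, carrots $0.0643.
Take 1 serving of broccoli: +117.0 mg vitamin C for $0.90 (total $0.90, still need 205.0 mg).
Take 1 serving of strawberries: +76.0 mg vitamin C for $1.00 (total $1.90, still need 129.0 mg).
Take 2.434 servings of kale: +129.0 mg vitamin C for $2.31 (total $4.21, still need 0.0 mg).
Greedy by cheapest-per-mg is optimal for a single linear constraint, so the minimum cost is $4.21.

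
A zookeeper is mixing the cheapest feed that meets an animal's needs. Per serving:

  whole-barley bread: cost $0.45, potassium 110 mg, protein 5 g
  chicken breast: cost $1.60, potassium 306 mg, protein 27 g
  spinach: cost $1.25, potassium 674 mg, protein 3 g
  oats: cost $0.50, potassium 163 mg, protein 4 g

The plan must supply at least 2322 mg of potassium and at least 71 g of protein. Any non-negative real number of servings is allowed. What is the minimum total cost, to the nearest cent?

$6.75

An LP optimum is at a vertex; with two nutrient constraints at most two foods are used. Check each candidate.
whole-barley bread only: max(2322/110, 71/5) = 21.11 servings → $9.50.
chicken breast only: max(2322/306, 71/27) = 7.588 servings → $12.14.
spinach only: max(2322/674, 71/3) = 23.67 servings → $29.58.
oats only: max(2322/163, 71/4) = 17.75 servings → $8.88.
whole-barley bread + chicken breast with both targets exact would need a negative amount; discard.
whole-barley bread + spinach with both tight: 13.45 servings and 1.25 servings → $7.62.
whole-barley bread + oats with both tight: 6.093 servings and 10.13 servings → $7.81.
chicken breast + spinach with both tight: 2.366 servings and 2.371 servings → $6.75.
chicken breast + oats with both tight: 0.7192 servings and 12.9 servings → $7.60.
spinach + oats: the both-tight solution has a negative serving — not a feasible corner.
So the least-cost plan costs $6.75.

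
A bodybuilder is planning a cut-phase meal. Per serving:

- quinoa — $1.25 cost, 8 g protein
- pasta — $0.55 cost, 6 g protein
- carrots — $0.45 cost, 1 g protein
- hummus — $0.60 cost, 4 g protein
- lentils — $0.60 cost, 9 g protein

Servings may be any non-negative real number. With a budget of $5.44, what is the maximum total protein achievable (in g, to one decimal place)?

Protein per dollar: lentils 15, pasta 10.91, hummus 6.667, quinoa 6.4, carrots 2.222.
With no serving limits, spend the whole cost allowance on lentils: $5.44 / $0.60 × 9 g = 81.6 g.

81.6 g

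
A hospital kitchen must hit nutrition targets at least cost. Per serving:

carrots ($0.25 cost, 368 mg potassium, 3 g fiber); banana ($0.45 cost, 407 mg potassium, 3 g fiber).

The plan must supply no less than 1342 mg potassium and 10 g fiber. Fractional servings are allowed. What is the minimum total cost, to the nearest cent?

$0.91

An LP optimum is at a vertex; with two nutrient constraints at most two foods are used. Check each candidate.
carrots only: max(1342/368, 10/3) = 3.647 servings → $0.91.
banana only: max(1342/407, 10/3) = 3.333 servings → $1.50.
carrots + banana with both tight: 0.3761 servings and 2.957 servings → $1.42.
So the least-cost plan costs $0.91.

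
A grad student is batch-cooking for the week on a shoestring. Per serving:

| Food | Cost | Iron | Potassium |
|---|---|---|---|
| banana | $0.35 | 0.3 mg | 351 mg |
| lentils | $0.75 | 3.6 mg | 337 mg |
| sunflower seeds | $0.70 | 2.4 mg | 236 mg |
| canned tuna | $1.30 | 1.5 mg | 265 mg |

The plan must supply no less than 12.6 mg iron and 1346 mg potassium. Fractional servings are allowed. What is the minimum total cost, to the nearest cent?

$2.77

Two binding constraints pin down two serving amounts, so the optimal mix uses at most two foods. The candidates are each food alone (scaled to the tighter of iron/potassium) and each pair with both constraints tight.
banana only: max(12.6/0.3, 1346/351) = 42 servings → $14.70.
lentils only: max(12.6/3.6, 1346/337) = 3.994 servings → $3.00.
sunflower seeds only: max(12.6/2.4, 1346/236) = 5.703 servings → $3.99.
canned tuna only: max(12.6/1.5, 1346/265) = 8.4 servings → $10.92.
banana + lentils with both tight: 0.5156 servings and 3.457 servings → $2.77.
banana + sunflower seeds with both tight: 0.3328 servings and 5.208 servings → $3.76.
banana + canned tuna with both targets exact would need a negative amount; discard.
lentils + sunflower seeds: the both-tight solution has a negative serving — not a feasible corner.
lentils + canned tuna with both tight: 2.943 servings and 1.336 servings → $3.94.
sunflower seeds + canned tuna with both tight: 4.681 servings and 0.9106 servings → $4.46.
The minimum over all feasible corners is $2.77.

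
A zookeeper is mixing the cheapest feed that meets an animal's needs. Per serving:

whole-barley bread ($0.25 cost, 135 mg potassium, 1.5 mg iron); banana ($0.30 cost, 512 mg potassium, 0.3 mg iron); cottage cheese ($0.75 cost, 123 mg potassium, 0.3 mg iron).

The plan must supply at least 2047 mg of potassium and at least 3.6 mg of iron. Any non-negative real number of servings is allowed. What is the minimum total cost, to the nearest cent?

$1.49

whole-barley bread only: max(2047/135, 3.6/1.5) = 15.16 servings → $3.79.
banana only: max(2047/512, 3.6/0.3) = 12 servings → $3.60.
cottage cheese only: max(2047/123, 3.6/0.3) = 16.64 servings → $12.48.
whole-barley bread + banana with both tight: 1.689 servings and 3.553 servings → $1.49.
whole-barley bread + cottage cheese with both targets exact would need a negative amount; discard.
banana + cottage cheese with both tight: 1.468 servings and 10.53 servings → $8.34.
So the least-cost plan costs $1.49.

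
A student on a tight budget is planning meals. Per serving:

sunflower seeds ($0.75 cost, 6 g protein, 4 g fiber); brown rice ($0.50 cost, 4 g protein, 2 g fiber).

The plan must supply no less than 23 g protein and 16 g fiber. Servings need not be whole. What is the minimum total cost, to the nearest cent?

An LP optimum is at a vertex; with two nutrient constraints at most two foods are used. Check each candidate.
sunflower seeds only: max(23/6, 16/4) = 4 servings → $3.00.
brown rice only: max(23/4, 16/2) = 8 servings → $4.00.
sunflower seeds + brown rice: intersection lies outside the first quadrant.
So the least-cost plan costs $3.00.

$3.00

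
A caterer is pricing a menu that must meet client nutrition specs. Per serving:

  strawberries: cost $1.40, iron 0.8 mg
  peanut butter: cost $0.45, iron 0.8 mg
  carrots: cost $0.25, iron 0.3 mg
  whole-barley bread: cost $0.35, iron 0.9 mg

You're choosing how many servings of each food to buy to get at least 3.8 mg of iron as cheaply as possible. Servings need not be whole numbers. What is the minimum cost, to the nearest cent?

Cost per mg of iron: whole-barley bread $0.3889, peanut butter $0.5625, carrots $0.8333, strawberries $1.7500.
With no serving limits, use only whole-barley bread: 3.8 mg / 0.9 mg = 4.222 servings × $0.35 = $1.48.

$1.48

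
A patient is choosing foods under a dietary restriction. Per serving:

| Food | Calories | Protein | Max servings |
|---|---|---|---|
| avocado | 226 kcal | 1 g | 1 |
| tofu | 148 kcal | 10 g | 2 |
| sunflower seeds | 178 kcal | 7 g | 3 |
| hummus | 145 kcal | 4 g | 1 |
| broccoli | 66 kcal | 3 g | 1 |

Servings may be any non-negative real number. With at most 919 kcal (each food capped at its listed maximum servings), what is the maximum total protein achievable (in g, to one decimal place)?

Protein per kcal: tofu 0.06757, broccoli 0.04545, sunflower seeds 0.03933, hummus 0.02759, avocado 0.004425.
Take 2 servings of tofu: uses 296 kcal, +20.0 g protein (running total 20.0 g).
Take 1 serving of broccoli: uses 66 kcal, +3.0 g protein (running total 23.0 g).
Take 3 servings of sunflower seeds: uses 534 kcal, +21.0 g protein (running total 44.0 g).
Take 0.1586 servings of hummus: uses 23 kcal, +0.6 g protein (running total 44.6 g).
Greedy by best ratio exhausts the calories allowance optimally: 44.6 g.

44.6 g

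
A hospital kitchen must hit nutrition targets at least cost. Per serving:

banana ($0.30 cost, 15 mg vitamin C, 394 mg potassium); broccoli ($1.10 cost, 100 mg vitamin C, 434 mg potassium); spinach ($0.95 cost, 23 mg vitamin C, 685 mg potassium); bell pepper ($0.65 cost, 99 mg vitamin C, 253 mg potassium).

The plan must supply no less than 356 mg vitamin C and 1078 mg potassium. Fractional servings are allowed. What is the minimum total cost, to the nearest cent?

With two linear requirements the optimum uses one or two foods; enumerate the corners.
banana only: max(356/15, 1078/394) = 23.73 servings → $7.12.
broccoli only: max(356/100, 1078/434) = 3.56 servings → $3.92.
spinach only: max(356/23, 1078/685) = 15.48 servings → $14.70.
bell pepper only: max(356/99, 1078/253) = 4.261 servings → $2.77.
banana + broccoli with both targets exact would need a negative amount; discard.
banana + spinach: the both-tight solution has a negative serving — not a feasible corner.
banana + bell pepper with both tight: 0.473 servings and 3.524 servings → $2.43.
broccoli + spinach: intersection lies outside the first quadrant.
broccoli + bell pepper with both tight: 0.9427 servings and 2.644 servings → $2.76.
spinach + bell pepper with both tight: 0.2686 servings and 3.534 servings → $2.55.
Cheapest feasible corner: $2.43.

$2.43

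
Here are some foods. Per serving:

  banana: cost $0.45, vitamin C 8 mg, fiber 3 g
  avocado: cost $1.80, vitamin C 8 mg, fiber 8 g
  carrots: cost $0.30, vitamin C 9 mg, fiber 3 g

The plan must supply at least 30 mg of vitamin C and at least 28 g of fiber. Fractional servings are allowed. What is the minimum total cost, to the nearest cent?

$2.80

Compare the cost at each extreme point of the feasible region.
banana only: max(30/8, 28/3) = 9.333 servings → $4.20.
avocado only: max(30/8, 28/8) = 3.75 servings → $6.75.
carrots only: max(30/9, 28/3) = 9.333 servings → $2.80.
banana + avocado with both tight: 0.4 servings and 3.35 servings → $6.21.
banana + carrots: the both-tight solution has a negative serving — not a feasible corner.
avocado + carrots with both tight: 3.375 servings and 0.3333 servings → $6.17.
So the least-cost plan costs $2.80.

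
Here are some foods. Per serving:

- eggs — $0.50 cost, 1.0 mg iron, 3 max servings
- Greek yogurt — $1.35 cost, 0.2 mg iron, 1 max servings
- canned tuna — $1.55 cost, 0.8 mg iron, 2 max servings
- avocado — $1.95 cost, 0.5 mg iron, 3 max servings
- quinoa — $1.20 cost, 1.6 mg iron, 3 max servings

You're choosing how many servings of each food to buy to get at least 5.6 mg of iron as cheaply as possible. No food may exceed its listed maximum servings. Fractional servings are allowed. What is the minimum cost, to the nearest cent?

$3.45

Cost per mg of iron: eggs $0.5000, quinoa $0.7500, canned tuna $1.9375, avocado $3.9000, Greek yogurt $6.7500.
Take 3 servings of eggs: +3.0 mg iron for $1.50 (total $1.50, still need 2.6 mg).
Take 1.625 servings of quinoa: +2.6 mg iron for $1.95 (total $3.45, still need 0.0 mg).
Filling from the cheapest source first is optimal under one linear minimum: $3.45.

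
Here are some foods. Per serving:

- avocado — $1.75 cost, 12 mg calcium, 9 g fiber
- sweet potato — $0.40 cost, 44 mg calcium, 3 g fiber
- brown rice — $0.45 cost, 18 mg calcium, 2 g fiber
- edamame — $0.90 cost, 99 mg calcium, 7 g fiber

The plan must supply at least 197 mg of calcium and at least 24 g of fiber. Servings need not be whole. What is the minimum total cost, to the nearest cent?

At the optimum either one food covers both requirements or two foods hit both targets exactly; no other combination can be cheaper.
avocado only: max(197/12, 24/9) = 16.42 servings → $28.73.
sweet potato only: max(197/44, 24/3) = 8 servings → $3.20.
brown rice only: max(197/18, 24/2) = 12 servings → $5.40.
edamame only: max(197/99, 24/7) = 3.429 servings → $3.09.
avocado + sweet potato with both tight: 1.292 servings and 4.125 servings → $3.91.
avocado + brown rice with both tight: 0.2754 servings and 10.76 servings → $5.32.
avocado + edamame with both tight: 1.235 servings and 1.84 servings → $3.82.
sweet potato + brown rice: intersection lies outside the first quadrant.
sweet potato + edamame: intersection lies outside the first quadrant.
brown rice + edamame: the both-tight solution has a negative serving — not a feasible corner.
So the least-cost plan costs $3.09.

$3.09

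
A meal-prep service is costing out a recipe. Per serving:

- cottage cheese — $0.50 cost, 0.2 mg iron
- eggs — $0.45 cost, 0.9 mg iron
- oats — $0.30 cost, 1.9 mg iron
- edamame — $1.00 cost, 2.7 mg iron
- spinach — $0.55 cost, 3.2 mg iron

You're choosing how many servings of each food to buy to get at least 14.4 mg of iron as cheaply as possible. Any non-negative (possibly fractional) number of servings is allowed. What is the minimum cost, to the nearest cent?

Cost per mg of iron: oats $0.1579, spinach $0.1719, edamame $0.3704, eggs $0.5000, cottage cheese $2.5000.
With no serving limits, use only oats: 14.4 mg / 1.9 mg = 7.579 servings × $0.30 = $2.27.

$2.27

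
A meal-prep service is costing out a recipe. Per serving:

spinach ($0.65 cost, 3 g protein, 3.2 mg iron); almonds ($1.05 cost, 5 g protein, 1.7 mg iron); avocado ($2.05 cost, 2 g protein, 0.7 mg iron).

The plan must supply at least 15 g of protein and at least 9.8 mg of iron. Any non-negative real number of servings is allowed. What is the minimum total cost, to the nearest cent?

Compare the cost at each extreme point of the feasible region.
spinach only: max(15/3, 9.8/3.2) = 5 servings → $3.25.
almonds only: max(15/5, 9.8/1.7) = 5.765 servings → $6.05.
avocado only: max(15/2, 9.8/0.7) = 14 servings → $28.70.
spinach + almonds with both tight: 2.156 servings and 1.706 servings → $3.19.
spinach + avocado with both tight: 2.116 servings and 4.326 servings → $10.24.
almonds + avocado: the both-tight solution has a negative serving — not a feasible corner.
The minimum over all feasible corners is $3.19.

$3.19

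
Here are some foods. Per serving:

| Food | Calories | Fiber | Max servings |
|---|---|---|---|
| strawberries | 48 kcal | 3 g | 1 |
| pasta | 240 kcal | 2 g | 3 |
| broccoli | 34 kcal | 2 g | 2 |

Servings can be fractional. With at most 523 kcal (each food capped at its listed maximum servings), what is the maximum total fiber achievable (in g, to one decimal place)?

Fiber per kcal: strawberries 0.0625, broccoli 0.05882, pasta 0.008333.
Take 1 serving of strawberries: uses 48 kcal, +3.0 g fiber (running total 3.0 g).
Take 2 servings of broccoli: uses 68 kcal, +4.0 g fiber (running total 7.0 g).
Take 1.696 servings of pasta: uses 407 kcal, +3.4 g fiber (running total 10.4 g).
Filling greedily by fiber-per-kcal is optimal for one linear limit, giving 10.4 g.

10.4 g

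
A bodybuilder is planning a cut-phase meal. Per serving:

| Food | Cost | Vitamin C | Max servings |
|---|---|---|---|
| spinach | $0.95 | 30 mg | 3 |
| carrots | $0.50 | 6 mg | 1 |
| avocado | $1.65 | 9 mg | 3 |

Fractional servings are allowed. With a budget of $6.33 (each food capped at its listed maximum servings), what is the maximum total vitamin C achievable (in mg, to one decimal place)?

112.3 mg

Vitamin C per dollar: spinach 31.58, carrots 12, avocado 5.455.
Take 3 servings of spinach: spends $2.85, +90.0 mg vitamin C (running total 90.0 mg).
Take 1 serving of carrots: spends $0.50, +6.0 mg vitamin C (running total 96.0 mg).
Take 1.806 servings of avocado: spends $2.98, +16.3 mg vitamin C (running total 112.3 mg).
Filling greedily by vitamin C-per-dollar is optimal for one linear limit, giving 112.3 mg.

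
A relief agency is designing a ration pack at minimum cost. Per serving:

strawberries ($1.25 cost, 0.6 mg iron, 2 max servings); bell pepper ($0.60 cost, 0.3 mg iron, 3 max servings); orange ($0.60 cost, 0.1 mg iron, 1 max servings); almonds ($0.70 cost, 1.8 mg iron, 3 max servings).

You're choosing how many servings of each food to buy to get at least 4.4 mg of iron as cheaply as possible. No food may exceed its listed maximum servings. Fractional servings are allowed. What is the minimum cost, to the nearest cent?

Cost per mg of iron: almonds $0.3889, bell pepper $2.0000, strawberries $2.0833, orange $6.0000.
Take 2.444 servings of almonds: +4.4 mg iron for $1.71 (total $1.71, still need 0.0 mg).
Greedy by cheapest-per-mg is optimal for a single linear constraint, so the minimum cost is $1.71.

$1.71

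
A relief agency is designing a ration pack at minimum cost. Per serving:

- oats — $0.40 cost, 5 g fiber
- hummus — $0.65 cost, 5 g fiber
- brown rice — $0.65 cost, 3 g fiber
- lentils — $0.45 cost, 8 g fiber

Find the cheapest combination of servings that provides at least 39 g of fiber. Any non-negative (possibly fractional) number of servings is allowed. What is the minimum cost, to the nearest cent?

$2.19

Cost per g of fiber: lentils $0.0563, oats $0.0800, hummus $0.1300, brown rice $0.2167.
With no serving limits, use only lentils: 39 g / 8 g = 4.875 servings × $0.45 = $2.19.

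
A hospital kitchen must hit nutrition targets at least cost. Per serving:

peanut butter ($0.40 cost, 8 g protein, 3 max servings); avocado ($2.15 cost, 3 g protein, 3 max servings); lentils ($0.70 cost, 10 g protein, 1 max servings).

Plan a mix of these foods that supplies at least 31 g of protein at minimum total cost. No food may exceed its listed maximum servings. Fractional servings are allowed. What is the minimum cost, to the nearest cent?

$1.69

Cost per g of protein: peanut butter $0.0500, lentils $0.0700, avocado $0.7167.
Take 3 servings of peanut butter: +24.0 g protein for $1.20 (total $1.20, still need 7.0 g).
Take 0.7 servings of lentils: +7.0 g protein for $0.49 (total $1.69, still need 0.0 g).
Greedy by cheapest-per-g is optimal for a single linear constraint, so the minimum cost is $1.69.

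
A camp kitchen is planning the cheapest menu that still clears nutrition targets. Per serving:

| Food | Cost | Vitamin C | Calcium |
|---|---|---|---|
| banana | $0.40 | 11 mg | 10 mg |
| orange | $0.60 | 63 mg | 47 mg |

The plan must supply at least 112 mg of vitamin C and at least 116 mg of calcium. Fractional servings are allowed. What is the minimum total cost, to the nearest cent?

A basic optimal solution has at most two foods positive. Try each food alone and each pair with both targets met exactly.
banana only: max(112/11, 116/10) = 11.6 servings → $4.64.
orange only: max(112/63, 116/47) = 2.468 servings → $1.48.
banana + orange with both targets exact would need a negative amount; discard.
So the least-cost plan costs $1.48.

$1.48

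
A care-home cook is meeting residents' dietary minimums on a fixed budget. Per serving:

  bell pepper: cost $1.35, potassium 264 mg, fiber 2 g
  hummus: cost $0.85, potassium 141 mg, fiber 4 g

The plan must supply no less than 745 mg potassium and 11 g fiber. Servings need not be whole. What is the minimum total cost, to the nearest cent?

$4.05

The cheapest plan sits at a corner of the feasible region — with two constraints it uses at most two foods.
bell pepper only: max(745/264, 11/2) = 5.5 servings → $7.42.
hummus only: max(745/141, 11/4) = 5.284 servings → $4.49.
bell pepper + hummus with both tight: 1.846 servings and 1.827 servings → $4.05.
Cheapest feasible corner: $4.05.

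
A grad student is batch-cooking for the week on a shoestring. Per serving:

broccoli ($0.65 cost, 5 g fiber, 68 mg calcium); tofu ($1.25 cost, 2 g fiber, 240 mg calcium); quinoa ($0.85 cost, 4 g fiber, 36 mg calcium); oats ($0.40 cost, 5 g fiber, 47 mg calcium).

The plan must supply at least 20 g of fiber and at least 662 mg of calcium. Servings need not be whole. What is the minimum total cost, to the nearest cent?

Two binding constraints pin down two serving amounts, so the optimal mix uses at most two foods. The candidates are each food alone (scaled to the tighter of fiber/calcium) and each pair with both constraints tight.
broccoli only: max(20/5, 662/68) = 9.735 servings → $6.33.
tofu only: max(20/2, 662/240) = 10 servings → $12.50.
quinoa only: max(20/4, 662/36) = 18.39 servings → $15.63.
oats only: max(20/5, 662/47) = 14.09 servings → $5.63.
broccoli + tofu with both tight: 3.267 servings and 1.833 servings → $4.41.
broccoli + quinoa with both targets exact would need a negative amount; discard.
broccoli + oats: the both-tight solution has a negative serving — not a feasible corner.
tofu + quinoa with both tight: 2.171 servings and 3.914 servings → $6.04.
tofu + oats with both tight: 2.143 servings and 3.143 servings → $3.94.
quinoa + oats: the both-tight solution has a negative serving — not a feasible corner.
Cheapest feasible corner: $3.94.

$3.94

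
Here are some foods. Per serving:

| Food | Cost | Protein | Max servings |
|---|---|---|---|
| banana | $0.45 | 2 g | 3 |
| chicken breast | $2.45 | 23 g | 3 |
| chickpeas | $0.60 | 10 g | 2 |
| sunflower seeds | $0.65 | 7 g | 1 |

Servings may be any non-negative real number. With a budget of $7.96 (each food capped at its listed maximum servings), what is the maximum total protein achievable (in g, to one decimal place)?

84.4 g

Protein per dollar: chickpeas 16.67, sunflower seeds 10.77, chicken breast 9.388, banana 4.444.
Take 2 servings of chickpeas: spends $1.20, +20.0 g protein (running total 20.0 g).
Take 1 serving of sunflower seeds: spends $0.65, +7.0 g protein (running total 27.0 g).
Take 2.494 servings of chicken breast: spends $6.11, +57.4 g protein (running total 84.4 g).
Filling greedily by protein-per-dollar is optimal for one linear limit, giving 84.4 g.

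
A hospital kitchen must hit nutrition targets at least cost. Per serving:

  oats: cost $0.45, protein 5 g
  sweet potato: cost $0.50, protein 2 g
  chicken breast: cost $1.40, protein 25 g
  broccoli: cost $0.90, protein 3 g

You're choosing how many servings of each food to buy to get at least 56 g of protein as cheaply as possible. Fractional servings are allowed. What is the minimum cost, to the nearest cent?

$3.14

Cost per g of protein: chicken breast $0.0560, oats $0.0900, sweet potato $0.2500, broccoli $0.3000.
With no serving limits, use only chicken breast: 56 g / 25 g = 2.24 servings × $1.40 = $3.14.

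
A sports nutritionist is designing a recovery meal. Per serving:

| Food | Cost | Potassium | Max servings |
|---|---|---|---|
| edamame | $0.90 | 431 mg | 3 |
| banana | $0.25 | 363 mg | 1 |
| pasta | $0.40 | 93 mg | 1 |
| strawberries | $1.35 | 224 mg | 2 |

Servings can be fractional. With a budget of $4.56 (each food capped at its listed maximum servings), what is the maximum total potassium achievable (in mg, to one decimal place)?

Potassium per dollar: banana 1452, edamame 478.9, pasta 232.5, strawberries 165.9.
Take 1 serving of banana: spends $0.25, +363.0 mg potassium (running total 363.0 mg).
Take 3 servings of edamame: spends $2.70, +1293.0 mg potassium (running total 1656.0 mg).
Take 1 serving of pasta: spends $0.40, +93.0 mg potassium (running total 1749.0 mg).
Take 0.8963 servings of strawberries: spends $1.21, +200.8 mg potassium (running total 1949.8 mg).
Filling greedily by potassium-per-dollar is optimal for one linear limit, giving 1949.8 mg.

1949.8 mg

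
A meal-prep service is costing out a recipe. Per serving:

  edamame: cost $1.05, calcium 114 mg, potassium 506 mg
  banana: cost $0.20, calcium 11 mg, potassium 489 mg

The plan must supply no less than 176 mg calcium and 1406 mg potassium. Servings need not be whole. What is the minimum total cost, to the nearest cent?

$1.76

Two binding constraints pin down two serving amounts, so the optimal mix uses at most two foods. The candidates are each food alone (scaled to the tighter of calcium/potassium) and each pair with both constraints tight.
edamame only: max(176/114, 1406/506) = 2.779 servings → $2.92.
banana only: max(176/11, 1406/489) = 16 servings → $3.20.
edamame + banana with both tight: 1.407 servings and 1.419 servings → $1.76.
The minimum over all feasible corners is $1.76.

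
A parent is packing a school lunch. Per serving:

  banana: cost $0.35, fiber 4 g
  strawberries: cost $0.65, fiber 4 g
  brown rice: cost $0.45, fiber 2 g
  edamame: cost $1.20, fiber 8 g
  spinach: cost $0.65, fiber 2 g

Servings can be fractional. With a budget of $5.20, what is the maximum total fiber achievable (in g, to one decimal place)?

Fiber per dollar: banana 11.43, edamame 6.667, strawberries 6.154, brown rice 4.444, spinach 3.077.
With no serving limits, spend the whole cost allowance on banana: $5.20 / $0.35 × 4 g = 59.4 g.

59.4 g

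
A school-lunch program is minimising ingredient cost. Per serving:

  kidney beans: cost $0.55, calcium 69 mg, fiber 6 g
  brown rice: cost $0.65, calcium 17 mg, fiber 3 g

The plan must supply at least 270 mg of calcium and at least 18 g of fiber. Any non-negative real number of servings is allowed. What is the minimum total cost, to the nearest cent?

An LP optimum is at a vertex; with two nutrient constraints at most two foods are used. Check each candidate.
kidney beans only: max(270/69, 18/6) = 3.913 servings → $2.15.
brown rice only: max(270/17, 18/3) = 15.88 servings → $10.32.
kidney beans + brown rice with both targets exact would need a negative amount; discard.
So the least-cost plan costs $2.15.

$2.15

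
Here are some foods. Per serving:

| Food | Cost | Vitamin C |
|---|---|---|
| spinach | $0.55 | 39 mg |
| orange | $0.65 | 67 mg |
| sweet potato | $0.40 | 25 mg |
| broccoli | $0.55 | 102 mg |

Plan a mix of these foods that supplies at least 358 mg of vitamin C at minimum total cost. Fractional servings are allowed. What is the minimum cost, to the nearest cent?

$1.93

Cost per mg of vitamin C: broccoli $0.0054, orange $0.0097, spinach $0.0141, sweet potato $0.0160.
With no serving limits, use only broccoli: 358 mg / 102 mg = 3.51 servings × $0.55 = $1.93.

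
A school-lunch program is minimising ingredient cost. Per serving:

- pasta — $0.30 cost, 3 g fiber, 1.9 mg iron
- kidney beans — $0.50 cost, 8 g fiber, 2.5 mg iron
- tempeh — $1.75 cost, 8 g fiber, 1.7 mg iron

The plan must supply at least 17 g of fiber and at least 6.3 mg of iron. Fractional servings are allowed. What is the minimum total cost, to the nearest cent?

An LP optimum is at a vertex; with two nutrient constraints at most two foods are used. Check each candidate.
pasta only: max(17/3, 6.3/1.9) = 5.667 servings → $1.70.
kidney beans only: max(17/8, 6.3/2.5) = 2.52 servings → $1.26.
tempeh only: max(17/8, 6.3/1.7) = 3.706 servings → $6.49.
pasta + kidney beans with both tight: 1.026 servings and 1.74 servings → $1.18.
pasta + tempeh with both tight: 2.129 servings and 1.327 servings → $2.96.
kidney beans + tempeh: intersection lies outside the first quadrant.
The minimum over all feasible corners is $1.18.

$1.18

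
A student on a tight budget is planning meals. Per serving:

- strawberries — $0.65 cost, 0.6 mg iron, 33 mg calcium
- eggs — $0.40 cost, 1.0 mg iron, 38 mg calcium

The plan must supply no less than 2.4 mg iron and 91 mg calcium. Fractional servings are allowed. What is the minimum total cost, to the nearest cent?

$0.96

With two linear requirements the optimum uses one or two foods; enumerate the corners.
strawberries only: max(2.4/0.6, 91/33) = 4 servings → $2.60.
eggs only: max(2.4/1.0, 91/38) = 2.4 servings → $0.96.
strawberries + eggs: intersection lies outside the first quadrant.
So the least-cost plan costs $0.96.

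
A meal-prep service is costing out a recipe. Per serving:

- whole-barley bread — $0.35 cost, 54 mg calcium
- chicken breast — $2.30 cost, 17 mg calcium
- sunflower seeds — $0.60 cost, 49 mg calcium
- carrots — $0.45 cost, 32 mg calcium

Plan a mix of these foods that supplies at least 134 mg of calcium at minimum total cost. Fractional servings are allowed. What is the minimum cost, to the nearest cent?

Cost per mg of calcium: whole-barley bread $0.0065, sunflower seeds $0.0122, carrots $0.0141, chicken breast $0.1353.
With no serving limits, use only whole-barley bread: 134 mg / 54 mg = 2.481 servings × $0.35 = $0.87.

$0.87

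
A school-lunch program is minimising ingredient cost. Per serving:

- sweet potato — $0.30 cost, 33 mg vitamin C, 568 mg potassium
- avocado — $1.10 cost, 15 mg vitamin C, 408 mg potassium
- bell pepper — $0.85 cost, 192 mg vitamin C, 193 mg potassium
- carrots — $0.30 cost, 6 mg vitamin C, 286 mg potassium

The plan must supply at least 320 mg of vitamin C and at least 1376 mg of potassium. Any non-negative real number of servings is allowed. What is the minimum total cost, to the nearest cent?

With two linear requirements the optimum uses one or two foods; enumerate the corners.
sweet potato only: max(320/33, 1376/568) = 9.697 servings → $2.91.
avocado only: max(320/15, 1376/408) = 21.33 servings → $23.47.
bell pepper only: max(320/192, 1376/193) = 7.13 servings → $6.06.
carrots only: max(320/6, 1376/286) = 53.33 servings → $16.00.
sweet potato + avocado with both targets exact would need a negative amount; discard.
sweet potato + bell pepper with both tight: 1.971 servings and 1.328 servings → $1.72.
sweet potato + carrots: the both-tight solution has a negative serving — not a feasible corner.
avocado + bell pepper with both tight: 2.683 servings and 1.457 servings → $4.19.
avocado + carrots with both targets exact would need a negative amount; discard.
bell pepper + carrots with both tight: 1.549 servings and 3.766 servings → $2.45.
So the least-cost plan costs $1.72.

$1.72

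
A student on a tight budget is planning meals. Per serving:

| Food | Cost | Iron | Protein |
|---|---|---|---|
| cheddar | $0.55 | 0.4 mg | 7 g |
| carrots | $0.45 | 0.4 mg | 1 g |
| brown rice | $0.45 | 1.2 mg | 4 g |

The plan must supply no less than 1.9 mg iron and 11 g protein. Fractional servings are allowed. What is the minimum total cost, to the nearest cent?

$1.04

With two linear requirements the optimum uses one or two foods; enumerate the corners.
cheddar only: max(1.9/0.4, 11/7) = 4.75 servings → $2.61.
carrots only: max(1.9/0.4, 11/1) = 11 servings → $4.95.
brown rice only: max(1.9/1.2, 11/4) = 2.75 servings → $1.24.
cheddar + carrots with both tight: 1.042 servings and 3.708 servings → $2.24.
cheddar + brown rice with both tight: 0.8235 servings and 1.309 servings → $1.04.
carrots + brown rice: the both-tight solution has a negative serving — not a feasible corner.
Cheapest feasible corner: $1.04.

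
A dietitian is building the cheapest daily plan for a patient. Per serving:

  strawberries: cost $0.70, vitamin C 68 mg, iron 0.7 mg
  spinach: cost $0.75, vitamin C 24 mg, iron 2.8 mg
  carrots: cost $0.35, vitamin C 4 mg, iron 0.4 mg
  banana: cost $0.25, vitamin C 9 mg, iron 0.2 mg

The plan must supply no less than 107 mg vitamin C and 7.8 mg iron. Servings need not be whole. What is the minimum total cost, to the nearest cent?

$2.42

At the optimum either one food covers both requirements or two foods hit both targets exactly; no other combination can be cheaper.
strawberries only: max(107/68, 7.8/0.7) = 11.14 servings → $7.80.
spinach only: max(107/24, 7.8/2.8) = 4.458 servings → $3.34.
carrots only: max(107/4, 7.8/0.4) = 26.75 servings → $9.36.
banana only: max(107/9, 7.8/0.2) = 39 servings → $9.75.
strawberries + spinach with both tight: 0.6475 servings and 2.624 servings → $2.42.
strawberries + carrots with both tight: 0.4754 servings and 18.67 servings → $6.87.
strawberries + banana: the both-tight solution has a negative serving — not a feasible corner.
spinach + carrots: the both-tight solution has a negative serving — not a feasible corner.
spinach + banana with both tight: 2.392 servings and 5.51 servings → $3.17.
carrots + banana with both tight: 17.43 servings and 4.143 servings → $7.14.
The minimum over all feasible corners is $2.42.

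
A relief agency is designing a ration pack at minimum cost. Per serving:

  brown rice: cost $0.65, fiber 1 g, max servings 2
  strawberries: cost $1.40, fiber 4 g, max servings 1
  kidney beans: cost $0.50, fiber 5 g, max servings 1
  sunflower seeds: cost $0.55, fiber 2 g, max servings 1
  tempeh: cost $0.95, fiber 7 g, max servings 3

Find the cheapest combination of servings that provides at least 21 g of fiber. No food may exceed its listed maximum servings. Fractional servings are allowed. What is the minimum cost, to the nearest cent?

$2.67

Cost per g of fiber: kidney beans $0.1000, tempeh $0.1357, sunflower seeds $0.2750, strawberries $0.3500, brown rice $0.6500.
Take 1 serving of kidney beans: +5.0 g fiber for $0.50 (total $0.50, still need 16.0 g).
Take 2.286 servings of tempeh: +16.0 g fiber for $2.17 (total $2.67, still need 0.0 g).
Filling from the cheapest source first is optimal under one linear minimum: $2.67.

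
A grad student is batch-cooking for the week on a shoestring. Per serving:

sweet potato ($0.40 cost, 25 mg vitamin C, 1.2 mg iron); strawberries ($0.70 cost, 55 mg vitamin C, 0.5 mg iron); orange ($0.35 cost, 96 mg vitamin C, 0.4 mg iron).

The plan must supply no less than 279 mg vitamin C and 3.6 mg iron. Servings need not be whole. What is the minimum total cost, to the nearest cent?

$1.70

This is a tiny linear program; its minimum lies at a vertex of the feasible set. List the vertices and price them.
sweet potato only: max(279/25, 3.6/1.2) = 11.16 servings → $4.46.
strawberries only: max(279/55, 3.6/0.5) = 7.2 servings → $5.04.
orange only: max(279/96, 3.6/0.4) = 9 servings → $3.15.
sweet potato + strawberries with both tight: 1.093 servings and 4.576 servings → $3.64.
sweet potato + orange with both tight: 2.224 servings and 2.327 servings → $1.70.
strawberries + orange: the both-tight solution has a negative serving — not a feasible corner.
Cheapest feasible corner: $1.70.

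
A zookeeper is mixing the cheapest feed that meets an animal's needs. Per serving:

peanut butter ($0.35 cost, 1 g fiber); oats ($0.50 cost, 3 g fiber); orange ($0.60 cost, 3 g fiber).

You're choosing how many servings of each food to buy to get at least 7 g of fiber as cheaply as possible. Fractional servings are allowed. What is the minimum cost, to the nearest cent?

Cost per g of fiber: oats $0.1667, orange $0.2000, peanut butter $0.3500.
With no serving limits, use only oats: 7 g / 3 g = 2.333 servings × $0.50 = $1.17.

$1.17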